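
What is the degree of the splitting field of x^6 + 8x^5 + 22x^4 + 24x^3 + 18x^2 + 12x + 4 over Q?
The degree of the splitting field over Q equals the order of the Galois group, so first determine the group. The polynomial f is an irreducible sextic over Q, so G = Gal(f/Q) is one of the 16 transitive subgroups 6T1, ..., 6T16 of S_6. The discriminant of f is -147116032, which is not a perfect square, so G is not contained in A_6. The transitive groups of degree 6 not contained in A_6 are: C_6 (6T1, order 6), S_3 (6T2, order 6), D_6 (6T3, order 12), C_3 x S_3 (6T5, order 18), A_4 x C_2 (6T6, order 24), S_4 (6T8, order 24), S_3 x S_3 (6T9, order 36), S_4 x C_2 (6T11, order 48), (S_3 x S_3) : C_2 (6T13, order 72), PGL(2,5) (6T14, order 120), S_6 (6T16, order 720). By Dedekind's theorem, for a prime p not dividing disc(f) the degrees of the irreducible factors of f mod p form the cycle type of an element of G. Factoring f modulo the 28 such primes p <= 113 (skipping 2, 7, which divide the discriminant), each new pattern first appears at: mod 3: f = (x^6 + 2x^5 + x^4 + 1), pattern 6; mod 5: f = (x + 2)(x^2 + 2x + 3)(x^3 + 4x^2 + 4x + 4), pattern 3+2+1; mod 11: f = (x^2 + 4)(x^4 + 8x^3 + 7x^2 + 3x + 1), pattern 4+2; mod 17: f = (x^3 + 4x^2 + 8x + 9)(x^3 + 4x^2 + 15x + 8), pattern 3+3; mod 19: f = (x^2 + 5x + 12)(x^2 + 5x + 18)(x^2 + 17x + 6), pattern 2+2+2; mod 37: f = (x + 8)(x + 20)(x^2 + 21x + 8)(x^2 + 33x + 17), pattern 2+2+1+1; mod 41: f = (x + 8)(x + 16)(x + 21)(x^3 + 4x^2 + 30x + 18), pattern 3+1+1+1; mod 113: f = (x + 12)(x + 21)(x + 102)(x + 107)(x^2 + 105x + 54), pattern 2+1+1+1+1. No other pattern occurs in this range, so the set of observed cycle types is {6, 3+2+1, 4+2, 3+3, 2+2+2, 2+2+1+1, 3+1+1+1, 2+1+1+1+1}. The candidates containing elements of all these cycle types are (S_3 x S_3) : C_2 (6T13) of order 72, S_6 (6T16) of order 720; the others are excluded. The observed types are precisely the cycle types that occur in (S_3 x S_3) : C_2 (6T13) (apart from the identity). Each of the other remaining candidates has further cycle types, and by the Chebotarev density theorem the matching factorization patterns would occur for a proportion of primes equal to their share of the group: S_6 (6T16) additionally contains elements of type 5+1, 4+1+1 (234 of its 720 elements, about 32% of primes). None of the 28 primes tested shows any such pattern (for each of these groups the chance of that is below 10^-4), which rules them out. Hence G = (S_3 x S_3) : C_2 (6T13), of order 72. The Galois group (S_3 x S_3) : C_2 (6T13) has order 72, so the splitting field has degree 72 over Q.

72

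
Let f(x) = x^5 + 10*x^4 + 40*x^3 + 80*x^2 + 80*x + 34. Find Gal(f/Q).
F_20 (order 20)

The polynomial f is an irreducible quintic over Q, so G = Gal(f/Q) is a transitive subgroup of S_5: one of C_5 (5T1, order 5), D_5 (5T2, order 10), F_20 (5T3, order 20), A_5 (5T4, order 60) or S_5 (5T5, order 120). The discriminant of f is 50000, which is not a perfect square, so G is not contained in A_5. The transitive groups of degree 5 not contained in A_5 are: F_20 (5T3, order 20), S_5 (5T5, order 120). By Dedekind's theorem, for a prime p not dividing disc(f) the degrees of the irreducible factors of f mod p form the cycle type of an element of G. Factoring f modulo the 18 such primes p <= 71 (skipping 2, 5, which divide the discriminant), each new pattern first appears at: mod 3: f = (x + 1)(x^4 + x^2 + x + 1), pattern 4+1; mod 11: f = (x^5 + 10x^4 + 7x^3 + 3x^2 + 3x + 1), pattern 5; mod 19: f = (x + 17)(x^2 + 5x + 3)(x^2 + 7x + 7), pattern 2+2+1. No other pattern occurs in this range, so the set of observed cycle types is {4+1, 5, 2+2+1}. The candidates containing elements of all these cycle types are F_20 (5T3) of order 20, S_5 (5T5) of order 120; the others are excluded. The observed types are precisely the cycle types that occur in F_20 (5T3) (apart from the identity). Each of the other remaining candidates has further cycle types, and by the Chebotarev density theorem the matching factorization patterns would occur for a proportion of primes equal to their share of the group: S_5 (5T5) additionally contains elements of type 3+2, 3+1+1, 2+1+1+1 (50 of its 120 elements, about 42% of primes). None of the 18 primes tested shows any such pattern (for each of these groups the chance of that is below 10^-4), which rules them out. Hence G = F_20 (5T3), of order 20.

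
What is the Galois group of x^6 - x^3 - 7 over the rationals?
6T9: S_3 x S_3

The polynomial f is an irreducible sextic over Q, so G = Gal(f/Q) is one of the 16 transitive subgroups 6T1, ..., 6T16 of S_6. The discriminant of f is 871199469, which is not a perfect square, so G is not contained in A_6. The transitive groups of degree 6 not contained in A_6 are: C_6 (6T1, order 6), S_3 (6T2, order 6), D_6 (6T3, order 12), C_3 x S_3 (6T5, order 18), A_4 x C_2 (6T6, order 24), S_4 (6T8, order 24), S_3 x S_3 (6T9, order 36), S_4 x C_2 (6T11, order 48), (S_3 x S_3) : C_2 (6T13, order 72), PGL(2,5) (6T14, order 120), S_6 (6T16, order 720). By Dedekind's theorem, for a prime p not dividing disc(f) the degrees of the irreducible factors of f mod p form the cycle type of an element of G. Factoring f modulo the 16 such primes p <= 67 (skipping 3, 7, 29, which divide the discriminant), each new pattern first appears at: mod 2: f = (x^6 + x^3 + 1), pattern 6; mod 5: f = (x + 1)(x + 2)(x^2 + 3x + 4)(x^2 + 4x + 1), pattern 2+2+1+1; mod 13: f = (x + 2)(x + 5)(x + 6)(x^3 + 4), pattern 3+1+1+1; mod 19: f = (x^2 + 10x + 15)(x^2 + 13x + 13)(x^2 + 15x + 10), pattern 2+2+2; mod 67: f = (x^3 + 18)(x^3 + 48), pattern 3+3. No other pattern occurs in this range, so the set of observed cycle types is {6, 2+2+1+1, 3+1+1+1, 2+2+2, 3+3}. The candidates containing elements of all these cycle types are S_3 x S_3 (6T9) of order 36, (S_3 x S_3) : C_2 (6T13) of order 72, S_6 (6T16) of order 720; the others are excluded. The observed types are precisely the cycle types that occur in S_3 x S_3 (6T9) (apart from the identity). Each of the other remaining candidates has further cycle types, and by the Chebotarev density theorem the matching factorization patterns would occur for a proportion of primes equal to their share of the group: (S_3 x S_3) : C_2 (6T13) additionally contains elements of type 4+2, 3+2+1, 2+1+1+1+1 (36 of its 72 elements, about 50% of primes); S_6 (6T16) additionally contains elements of type 5+1, 4+2, 4+1+1, 3+2+1, 2+1+1+1+1 (459 of its 720 elements, about 64% of primes). None of the 16 primes tested shows any such pattern (for each of these groups the chance of that is below 10^-4), which rules them out. Hence G = S_3 x S_3 (6T9), of order 36.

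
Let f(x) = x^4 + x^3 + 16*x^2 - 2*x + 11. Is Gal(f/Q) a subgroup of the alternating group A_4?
The polynomial is irreducible of degree 4 over Q. Its discriminant is 8530021, which is not a perfect square. A Galois group lies in the alternating group exactly when the discriminant is a square in Q, so the Galois group (S_4) is not contained in A_4.

No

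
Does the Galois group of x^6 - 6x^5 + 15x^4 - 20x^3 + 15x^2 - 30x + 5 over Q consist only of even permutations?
Yes

The polynomial is irreducible of degree 6 over Q. Its discriminant is 746496000000 = 864000^2, a perfect square. A Galois group lies in the alternating group exactly when the discriminant is a square in Q, so the Galois group (A_6) is contained in A_6.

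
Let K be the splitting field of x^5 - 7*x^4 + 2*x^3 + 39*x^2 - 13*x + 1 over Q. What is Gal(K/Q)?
The polynomial f is an irreducible quintic over Q, so G = Gal(f/Q) is a transitive subgroup of S_5: one of C_5 (5T1, order 5), D_5 (5T2, order 10), F_20 (5T3, order 20), A_5 (5T4, order 60) or S_5 (5T5, order 120). The discriminant of f is 115971361 = 10769^2, a perfect square, so G is contained in A_5. The transitive groups of degree 5 contained in A_5 are: C_5 (5T1, order 5), D_5 (5T2, order 10), A_5 (5T4, order 60). By Dedekind's theorem, for a prime p not dividing disc(f) the degrees of the irreducible factors of f mod p form the cycle type of an element of G. Factoring f modulo the 14 such primes p <= 47 (skipping 11, which divides the discriminant), each new pattern first appears at: mod 2: f = (x^5 + x^4 + x^2 + x + 1), pattern 5; mod 23: f = (x + 2)(x + 10)(x + 12)(x + 16)(x + 22), pattern 1+1+1+1+1. No other pattern occurs in this range, so the set of observed cycle types is {5, 1+1+1+1+1}. The candidates containing elements of all these cycle types are C_5 (5T1) of order 5, D_5 (5T2) of order 10, A_5 (5T4) of order 60; the others are excluded. The observed types are precisely the cycle types that occur in C_5 (5T1). Each of the other remaining candidates has further cycle types, and by the Chebotarev density theorem the matching factorization patterns would occur for a proportion of primes equal to their share of the group: D_5 (5T2) additionally contains elements of type 2+2+1 (5 of its 10 elements, about 50% of primes); A_5 (5T4) additionally contains elements of type 3+1+1, 2+2+1 (35 of its 60 elements, about 58% of primes). None of the 14 primes tested shows any such pattern (for each of these groups the chance of that is below 10^-4), which rules them out. Hence G = C_5 (5T1), of order 5.

C_5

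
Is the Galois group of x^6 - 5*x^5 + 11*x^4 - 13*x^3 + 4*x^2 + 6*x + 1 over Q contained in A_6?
The polynomial is irreducible of degree 6 over Q. Its discriminant is 525625 = 725^2, a perfect square. A Galois group lies in the alternating group exactly when the discriminant is a square in Q, so the Galois group ((C_3 x C_3) : C_4) is contained in A_6.

Yes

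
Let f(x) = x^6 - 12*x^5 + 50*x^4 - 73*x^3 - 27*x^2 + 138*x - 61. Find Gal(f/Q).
The polynomial f is an irreducible sextic over Q, so G = Gal(f/Q) is one of the 16 transitive subgroups 6T1, ..., 6T16 of S_6. The discriminant of f is 30991489 = 5567^2, a perfect square, so G is contained in A_6. The transitive groups of degree 6 contained in A_6 are: A_4 (6T4, order 12), S_4 (6T7, order 24), (C_3 x C_3) : C_4 (6T10, order 36), PSL(2,5) (6T12, order 60), A_6 (6T15, order 360). By Dedekind's theorem, for a prime p not dividing disc(f) the degrees of the irreducible factors of f mod p form the cycle type of an element of G. Factoring f modulo the 21 such primes p <= 79 (skipping 19, which divides the discriminant), each new pattern first appears at: mod 2: f = (x + 1)(x^5 + x^4 + x^3 + x + 1), pattern 5+1; mod 7: f = (x^3 + 3x^2 + x + 1)(x^3 + 6x^2 + 3x + 2), pattern 3+3; mod 61: f = (x)(x + 22)(x^2 + 42x + 12)(x^2 + 46x + 13), pattern 2+2+1+1. No other pattern occurs in this range, so the set of observed cycle types is {5+1, 3+3, 2+2+1+1}. The candidates containing elements of all these cycle types are PSL(2,5) (6T12) of order 60, A_6 (6T15) of order 360; the others are excluded. The observed types are precisely the cycle types that occur in PSL(2,5) (6T12) (apart from the identity). Each of the other remaining candidates has further cycle types, and by the Chebotarev density theorem the matching factorization patterns would occur for a proportion of primes equal to their share of the group: A_6 (6T15) additionally contains elements of type 4+2, 3+1+1+1 (130 of its 360 elements, about 36% of primes). None of the 21 primes tested shows any such pattern (for each of these groups the chance of that is below 10^-4), which rules them out. Hence G = PSL(2,5) (6T12), of order 60.

PSL(2,5)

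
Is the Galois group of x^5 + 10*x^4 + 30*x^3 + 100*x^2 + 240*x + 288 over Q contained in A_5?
Yes

The polynomial is irreducible of degree 5 over Q. Its discriminant is 23040000000000 = 4800000^2, a perfect square. A Galois group lies in the alternating group exactly when the discriminant is a square in Q, so the Galois group (D_5) is contained in A_5.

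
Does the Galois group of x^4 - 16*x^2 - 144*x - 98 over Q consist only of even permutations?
No

The polynomial is irreducible of degree 4 over Q. Its discriminant is -7246153728, which is not a perfect square. A Galois group lies in the alternating group exactly when the discriminant is a square in Q, so the Galois group (D_4) is not contained in A_4.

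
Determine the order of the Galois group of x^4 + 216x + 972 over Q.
The degree of the splitting field over Q equals the order of the Galois group, so first determine the group. The polynomial is an irreducible quartic over Q and its discriminant is 176319369216 = 419904^2, a perfect square, so the Galois group is contained in A_4. The resolvent cubic y^3 - 3888*y - 46656 is irreducible over Q. An irreducible resolvent with square discriminant gives A_4. The Galois group A_4 (4T4) has order 12, so the splitting field has degree 12 over Q.

12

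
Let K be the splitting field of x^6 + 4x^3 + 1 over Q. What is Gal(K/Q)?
6T3: D_6

The polynomial f is an irreducible sextic over Q, so G = Gal(f/Q) is one of the 16 transitive subgroups 6T1, ..., 6T16 of S_6. The discriminant of f is 1259712, which is not a perfect square, so G is not contained in A_6. The transitive groups of degree 6 not contained in A_6 are: C_6 (6T1, order 6), S_3 (6T2, order 6), D_6 (6T3, order 12), C_3 x S_3 (6T5, order 18), A_4 x C_2 (6T6, order 24), S_4 (6T8, order 24), S_3 x S_3 (6T9, order 36), S_4 x C_2 (6T11, order 48), (S_3 x S_3) : C_2 (6T13, order 72), PGL(2,5) (6T14, order 120), S_6 (6T16, order 720). By Dedekind's theorem, for a prime p not dividing disc(f) the degrees of the irreducible factors of f mod p form the cycle type of an element of G. Factoring f modulo the 79 such primes p <= 419 (skipping 2, 3, which divide the discriminant), each new pattern first appears at: mod 5: f = (x^6 + 4x^3 + 1), pattern 6; mod 7: f = (x^2 + 3x + 1)(x^2 + 5x + 2)(x^2 + 6x + 4), pattern 2+2+2; mod 11: f = (x + 2)(x + 6)(x^2 + 5x + 3)(x^2 + 9x + 4), pattern 2+2+1+1; mod 13: f = (x^3 + 6)(x^3 + 11), pattern 3+3; mod 97: f = (x + 18)(x + 27)(x + 31)(x + 48)(x + 72)(x + 95), pattern 1+1+1+1+1+1. No other pattern occurs in this range, so the set of observed cycle types is {6, 2+2+2, 2+2+1+1, 3+3, 1+1+1+1+1+1}. The candidates containing elements of all these cycle types are D_6 (6T3) of order 12, A_4 x C_2 (6T6) of order 24, S_3 x S_3 (6T9) of order 36, S_4 x C_2 (6T11) of order 48, (S_3 x S_3) : C_2 (6T13) of order 72, PGL(2,5) (6T14) of order 120, S_6 (6T16) of order 720; the others are excluded. The observed types are precisely the cycle types that occur in D_6 (6T3). Each of the other remaining candidates has further cycle types, and by the Chebotarev density theorem the matching factorization patterns would occur for a proportion of primes equal to their share of the group: A_4 x C_2 (6T6) additionally contains elements of type 2+1+1+1+1 (3 of its 24 elements, about 12% of primes); S_3 x S_3 (6T9) additionally contains elements of type 3+1+1+1 (4 of its 36 elements, about 11% of primes); S_4 x C_2 (6T11) additionally contains elements of type 4+2, 4+1+1, 2+1+1+1+1 (15 of its 48 elements, about 31% of primes); (S_3 x S_3) : C_2 (6T13) additionally contains elements of type 4+2, 3+2+1, 3+1+1+1, 2+1+1+1+1 (40 of its 72 elements, about 56% of primes); PGL(2,5) (6T14) additionally contains elements of type 5+1, 4+1+1 (54 of its 120 elements, about 45% of primes); S_6 (6T16) additionally contains elements of type 5+1, 4+2, 4+1+1, 3+2+1, 3+1+1+1, 2+1+1+1+1 (499 of its 720 elements, about 69% of primes). None of the 79 primes tested shows any such pattern (for each of these groups the chance of that is below 10^-4), which rules them out. Hence G = D_6 (6T3), of order 12.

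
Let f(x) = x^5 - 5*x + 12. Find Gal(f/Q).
The polynomial f is an irreducible quintic over Q, so G = Gal(f/Q) is a transitive subgroup of S_5: one of C_5 (5T1, order 5), D_5 (5T2, order 10), F_20 (5T3, order 20), A_5 (5T4, order 60) or S_5 (5T5, order 120). The discriminant of f is 64000000 = 8000^2, a perfect square, so G is contained in A_5. The transitive groups of degree 5 contained in A_5 are: C_5 (5T1, order 5), D_5 (5T2, order 10), A_5 (5T4, order 60). By Dedekind's theorem, for a prime p not dividing disc(f) the degrees of the irreducible factors of f mod p form the cycle type of an element of G. Factoring f modulo the 23 such primes p <= 97 (skipping 2, 5, which divide the discriminant), each new pattern first appears at: mod 3: f = (x)(x^2 + x + 2)(x^2 + 2x + 2), pattern 2+2+1; mod 7: f = (x^5 + 2x + 5), pattern 5. No other pattern occurs in this range, so the set of observed cycle types is {2+2+1, 5}. The candidates containing elements of all these cycle types are D_5 (5T2) of order 10, A_5 (5T4) of order 60; the others are excluded. The observed types are precisely the cycle types that occur in D_5 (5T2) (apart from the identity). Each of the other remaining candidates has further cycle types, and by the Chebotarev density theorem the matching factorization patterns would occur for a proportion of primes equal to their share of the group: A_5 (5T4) additionally contains elements of type 3+1+1 (20 of its 60 elements, about 33% of primes). None of the 23 primes tested shows any such pattern (for each of these groups the chance of that is below 10^-4), which rules them out. Hence G = D_5 (5T2), of order 10.

D_5 (order 10)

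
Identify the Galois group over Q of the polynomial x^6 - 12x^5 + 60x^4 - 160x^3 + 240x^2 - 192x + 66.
The polynomial f is an irreducible sextic over Q, so G = Gal(f/Q) is one of the 16 transitive subgroups 6T1, ..., 6T16 of S_6. The discriminant of f is -1492992, which is not a perfect square, so G is not contained in A_6. The transitive groups of degree 6 not contained in A_6 are: C_6 (6T1, order 6), S_3 (6T2, order 6), D_6 (6T3, order 12), C_3 x S_3 (6T5, order 18), A_4 x C_2 (6T6, order 24), S_4 (6T8, order 24), S_3 x S_3 (6T9, order 36), S_4 x C_2 (6T11, order 48), (S_3 x S_3) : C_2 (6T13, order 72), PGL(2,5) (6T14, order 120), S_6 (6T16, order 720). By Dedekind's theorem, for a prime p not dividing disc(f) the degrees of the irreducible factors of f mod p form the cycle type of an element of G. Factoring f modulo the 79 such primes p <= 419 (skipping 2, 3, which divide the discriminant), each new pattern first appears at: mod 5: f = (x^2 + x + 2)(x^2 + 3x + 3)(x^2 + 4x + 1), pattern 2+2+2; mod 7: f = (x^6 + 2x^5 + 4x^4 + x^3 + 2x^2 + 4x + 3), pattern 6; mod 11: f = (x)(x + 7)(x^2 + 5x + 1)(x^2 + 9x + 4), pattern 2+2+1+1; mod 19: f = (x^3 + 13x^2 + 12x + 5)(x^3 + 13x^2 + 12x + 17), pattern 3+3; mod 43: f = (x + 1)(x + 16)(x + 19)(x + 20)(x + 23)(x + 38), pattern 1+1+1+1+1+1. No other pattern occurs in this range, so the set of observed cycle types is {2+2+2, 6, 2+2+1+1, 3+3, 1+1+1+1+1+1}. The candidates containing elements of all these cycle types are D_6 (6T3) of order 12, A_4 x C_2 (6T6) of order 24, S_3 x S_3 (6T9) of order 36, S_4 x C_2 (6T11) of order 48, (S_3 x S_3) : C_2 (6T13) of order 72, PGL(2,5) (6T14) of order 120, S_6 (6T16) of order 720; the others are excluded. The observed types are precisely the cycle types that occur in D_6 (6T3). Each of the other remaining candidates has further cycle types, and by the Chebotarev density theorem the matching factorization patterns would occur for a proportion of primes equal to their share of the group: A_4 x C_2 (6T6) additionally contains elements of type 2+1+1+1+1 (3 of its 24 elements, about 12% of primes); S_3 x S_3 (6T9) additionally contains elements of type 3+1+1+1 (4 of its 36 elements, about 11% of primes); S_4 x C_2 (6T11) additionally contains elements of type 4+2, 4+1+1, 2+1+1+1+1 (15 of its 48 elements, about 31% of primes); (S_3 x S_3) : C_2 (6T13) additionally contains elements of type 4+2, 3+2+1, 3+1+1+1, 2+1+1+1+1 (40 of its 72 elements, about 56% of primes); PGL(2,5) (6T14) additionally contains elements of type 5+1, 4+1+1 (54 of its 120 elements, about 45% of primes); S_6 (6T16) additionally contains elements of type 5+1, 4+2, 4+1+1, 3+2+1, 3+1+1+1, 2+1+1+1+1 (499 of its 720 elements, about 69% of primes). None of the 79 primes tested shows any such pattern (for each of these groups the chance of that is below 10^-4), which rules them out. Hence G = D_6 (6T3), of order 12.

D_6 (order 12)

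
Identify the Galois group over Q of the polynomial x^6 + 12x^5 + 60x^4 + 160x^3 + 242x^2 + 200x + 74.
The polynomial f is an irreducible sextic over Q, so G = Gal(f/Q) is one of the 16 transitive subgroups 6T1, ..., 6T16 of S_6. The discriminant of f is -2508800, which is not a perfect square, so G is not contained in A_6. The transitive groups of degree 6 not contained in A_6 are: C_6 (6T1, order 6), S_3 (6T2, order 6), D_6 (6T3, order 12), C_3 x S_3 (6T5, order 18), A_4 x C_2 (6T6, order 24), S_4 (6T8, order 24), S_3 x S_3 (6T9, order 36), S_4 x C_2 (6T11, order 48), (S_3 x S_3) : C_2 (6T13, order 72), PGL(2,5) (6T14, order 120), S_6 (6T16, order 720). By Dedekind's theorem, for a prime p not dividing disc(f) the degrees of the irreducible factors of f mod p form the cycle type of an element of G. Factoring f modulo the 17 such primes p <= 71 (skipping 2, 5, 7, which divide the discriminant), each new pattern first appears at: mod 3: f = (x^3 + x^2 + 2)(x^3 + 2x^2 + x + 1), pattern 3+3; mod 13: f = (x^6 + 12x^5 + 8x^4 + 4x^3 + 8x^2 + 5x + 9), pattern 6; mod 19: f = (x^2 + 4x + 9)(x^4 + 8x^3 + 12x + 4), pattern 4+2; mod 23: f = (x + 13)(x + 14)(x^4 + 8x^3 + 7x^2 + 10x + 9), pattern 4+1+1; mod 53: f = (x^2 + 4x + 49)(x^2 + 15x + 11)(x^2 + 46x + 20), pattern 2+2+2; mod 59: f = (x + 6)(x + 57)(x^2 + 9x + 5)(x^2 + 58x + 44), pattern 2+2+1+1; mod 71: f = (x + 10)(x + 13)(x + 62)(x + 65)(x^2 + 4x + 47), pattern 2+1+1+1+1. No other pattern occurs in this range, so the set of observed cycle types is {3+3, 6, 4+2, 4+1+1, 2+2+2, 2+2+1+1, 2+1+1+1+1}. The candidates containing elements of all these cycle types are S_4 x C_2 (6T11) of order 48, S_6 (6T16) of order 720; the others are excluded. The observed types are precisely the cycle types that occur in S_4 x C_2 (6T11) (apart from the identity). Each of the other remaining candidates has further cycle types, and by the Chebotarev density theorem the matching factorization patterns would occur for a proportion of primes equal to their share of the group: S_6 (6T16) additionally contains elements of type 5+1, 3+2+1, 3+1+1+1 (304 of its 720 elements, about 42% of primes). None of the 17 primes tested shows any such pattern (for each of these groups the chance of that is below 10^-4), which rules them out. Hence G = S_4 x C_2 (6T11), of order 48.

6T11: S_4 x C_2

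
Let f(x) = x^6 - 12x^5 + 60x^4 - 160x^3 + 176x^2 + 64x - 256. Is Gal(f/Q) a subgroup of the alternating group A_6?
The polynomial is irreducible of degree 6 over Q. Its discriminant is 3603718079512576 = 60030976^2, a perfect square. A Galois group lies in the alternating group exactly when the discriminant is a square in Q, so the Galois group (S_4) is contained in A_6.

Yes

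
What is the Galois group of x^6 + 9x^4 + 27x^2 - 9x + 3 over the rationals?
The polynomial f is an irreducible sextic over Q, so G = Gal(f/Q) is one of the 16 transitive subgroups 6T1, ..., 6T16 of S_6. The discriminant of f is -68755887963, which is not a perfect square, so G is not contained in A_6. The transitive groups of degree 6 not contained in A_6 are: C_6 (6T1, order 6), S_3 (6T2, order 6), D_6 (6T3, order 12), C_3 x S_3 (6T5, order 18), A_4 x C_2 (6T6, order 24), S_4 (6T8, order 24), S_3 x S_3 (6T9, order 36), S_4 x C_2 (6T11, order 48), (S_3 x S_3) : C_2 (6T13, order 72), PGL(2,5) (6T14, order 120), S_6 (6T16, order 720). By Dedekind's theorem, for a prime p not dividing disc(f) the degrees of the irreducible factors of f mod p form the cycle type of an element of G. Factoring f modulo the 33 such primes p <= 151 (skipping 3, 7, 89, which divide the discriminant), each new pattern first appears at: mod 2: f = (x^6 + x^4 + x^2 + x + 1), pattern 6; mod 13: f = (x + 7)(x + 9)(x + 10)(x^3 + 7x + 7), pattern 3+1+1+1; mod 17: f = (x^2 + 11x + 4)(x^2 + 11x + 16)(x^2 + 12x + 12), pattern 2+2+2; mod 19: f = (x^3 + x + 15)(x^3 + 8x + 4), pattern 3+3; mod 73: f = (x + 5)(x + 6)(x + 19)(x + 30)(x + 37)(x + 49), pattern 1+1+1+1+1+1. No other pattern occurs in this range, so the set of observed cycle types is {6, 3+1+1+1, 2+2+2, 3+3, 1+1+1+1+1+1}. The candidates containing elements of all these cycle types are C_3 x S_3 (6T5) of order 18, S_3 x S_3 (6T9) of order 36, (S_3 x S_3) : C_2 (6T13) of order 72, S_6 (6T16) of order 720; the others are excluded. The observed types are precisely the cycle types that occur in C_3 x S_3 (6T5). Each of the other remaining candidates has further cycle types, and by the Chebotarev density theorem the matching factorization patterns would occur for a proportion of primes equal to their share of the group: S_3 x S_3 (6T9) additionally contains elements of type 2+2+1+1 (9 of its 36 elements, about 25% of primes); (S_3 x S_3) : C_2 (6T13) additionally contains elements of type 4+2, 3+2+1, 2+2+1+1, 2+1+1+1+1 (45 of its 72 elements, about 62% of primes); S_6 (6T16) additionally contains elements of type 5+1, 4+2, 4+1+1, 3+2+1, 2+2+1+1, 2+1+1+1+1 (504 of its 720 elements, about 70% of primes). None of the 33 primes tested shows any such pattern (for each of these groups the chance of that is below 10^-4), which rules them out. Hence G = C_3 x S_3 (6T5), of order 18.

6T5: C_3 x S_3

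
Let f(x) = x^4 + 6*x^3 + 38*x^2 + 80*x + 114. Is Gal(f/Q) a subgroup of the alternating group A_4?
Yes

The polynomial is irreducible of degree 4 over Q. Its discriminant is 129231424 = 11368^2, a perfect square. A Galois group lies in the alternating group exactly when the discriminant is a square in Q, so the Galois group (A_4) is contained in A_4.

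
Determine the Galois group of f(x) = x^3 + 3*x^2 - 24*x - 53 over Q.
The polynomial is an irreducible cubic over Q and its discriminant is 59049 = 243^2, a perfect square. For an irreducible cubic, a square discriminant forces the Galois group to be A_3, the cyclic group of order 3.

C_3, A_3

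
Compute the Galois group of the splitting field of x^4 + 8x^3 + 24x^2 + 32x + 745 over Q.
The polynomial is an irreducible quartic over Q and its discriminant is 99179645184 = 314928^2, a perfect square, so the Galois group is contained in A_4. The resolvent cubic y^3 - 24*y^2 - 2724*y + 22816 splits completely over Q, which gives the Klein four-group V_4.

V_4 (order 4)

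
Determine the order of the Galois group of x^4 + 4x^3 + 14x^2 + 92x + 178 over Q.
The degree of the splitting field over Q equals the order of the Galois group, so first determine the group. The polynomial is an irreducible quartic over Q and its discriminant is 5992704 = 2448^2, a perfect square, so the Galois group is contained in A_4. The resolvent cubic y^3 - 14*y^2 - 344*y - 1344 splits completely over Q, which gives the Klein four-group V_4. The Galois group V_4 (4T2) has order 4, so the splitting field has degree 4 over Q.

4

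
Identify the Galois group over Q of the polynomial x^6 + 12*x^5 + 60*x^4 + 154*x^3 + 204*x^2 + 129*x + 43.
The polynomial f is an irreducible sextic over Q, so G = Gal(f/Q) is one of the 16 transitive subgroups 6T1, ..., 6T16 of S_6. The discriminant of f is -6604217307, which is not a perfect square, so G is not contained in A_6. The transitive groups of degree 6 not contained in A_6 are: C_6 (6T1, order 6), S_3 (6T2, order 6), D_6 (6T3, order 12), C_3 x S_3 (6T5, order 18), A_4 x C_2 (6T6, order 24), S_4 (6T8, order 24), S_3 x S_3 (6T9, order 36), S_4 x C_2 (6T11, order 48), (S_3 x S_3) : C_2 (6T13, order 72), PGL(2,5) (6T14, order 120), S_6 (6T16, order 720). By Dedekind's theorem, for a prime p not dividing disc(f) the degrees of the irreducible factors of f mod p form the cycle type of an element of G. Factoring f modulo the 28 such primes p <= 127 (skipping 3, 17, 43, which divide the discriminant), each new pattern first appears at: mod 2: f = (x^6 + x + 1), pattern 6; mod 7: f = (x + 3)(x^2 + x + 6)(x^3 + x^2 + 5x + 2), pattern 3+2+1; mod 11: f = (x^2 + 4x + 8)(x^4 + 8x^3 + 9x^2 + 10x + 4), pattern 4+2; mod 13: f = (x + 1)(x + 11)(x^2 + x + 8)(x^2 + 12x + 3), pattern 2+2+1+1; mod 61: f = (x + 6)(x + 16)(x + 18)(x + 41)(x^2 + 53x + 40), pattern 2+1+1+1+1; mod 97: f = (x + 5)(x + 49)(x + 75)(x^3 + 77x^2 + 91x + 68), pattern 3+1+1+1; mod 113: f = (x^2 + 96)(x^2 + x + 97)(x^2 + 11x + 82), pattern 2+2+2; mod 127: f = (x^3 + 45x^2 + 108x + 114)(x^3 + 94x^2 + 40x + 26), pattern 3+3. No other pattern occurs in this range, so the set of observed cycle types is {6, 3+2+1, 4+2, 2+2+1+1, 2+1+1+1+1, 3+1+1+1, 2+2+2, 3+3}. The candidates containing elements of all these cycle types are (S_3 x S_3) : C_2 (6T13) of order 72, S_6 (6T16) of order 720; the others are excluded. The observed types are precisely the cycle types that occur in (S_3 x S_3) : C_2 (6T13) (apart from the identity). Each of the other remaining candidates has further cycle types, and by the Chebotarev density theorem the matching factorization patterns would occur for a proportion of primes equal to their share of the group: S_6 (6T16) additionally contains elements of type 5+1, 4+1+1 (234 of its 720 elements, about 32% of primes). None of the 28 primes tested shows any such pattern (for each of these groups the chance of that is below 10^-4), which rules them out. Hence G = (S_3 x S_3) : C_2 (6T13), of order 72.

(S_3 x S_3) : C_2, the group 6T13 of order 72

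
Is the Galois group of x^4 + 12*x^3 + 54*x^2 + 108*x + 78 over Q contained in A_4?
No

The polynomial is irreducible of degree 4 over Q. Its discriminant is -6912, which is not a perfect square. A Galois group lies in the alternating group exactly when the discriminant is a square in Q, so the Galois group (D_4) is not contained in A_4.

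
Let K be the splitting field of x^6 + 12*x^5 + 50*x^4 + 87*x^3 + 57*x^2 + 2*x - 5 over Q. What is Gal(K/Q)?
The polynomial f is an irreducible sextic over Q, so G = Gal(f/Q) is one of the 16 transitive subgroups 6T1, ..., 6T16 of S_6. The discriminant of f is 30991489 = 5567^2, a perfect square, so G is contained in A_6. The transitive groups of degree 6 contained in A_6 are: A_4 (6T4, order 12), S_4 (6T7, order 24), (C_3 x C_3) : C_4 (6T10, order 36), PSL(2,5) (6T12, order 60), A_6 (6T15, order 360). By Dedekind's theorem, for a prime p not dividing disc(f) the degrees of the irreducible factors of f mod p form the cycle type of an element of G. Factoring f modulo the 21 such primes p <= 79 (skipping 19, which divides the discriminant), each new pattern first appears at: mod 2: f = (x + 1)(x^5 + x^4 + x^3 + x + 1), pattern 5+1; mod 7: f = (x^3 + x^2 + 3x + 5)(x^3 + 4x^2 + x + 6), pattern 3+3; mod 61: f = (x + 4)(x + 26)(x^2 + 50x + 13)(x^2 + 54x + 30), pattern 2+2+1+1. No other pattern occurs in this range, so the set of observed cycle types is {5+1, 3+3, 2+2+1+1}. The candidates containing elements of all these cycle types are PSL(2,5) (6T12) of order 60, A_6 (6T15) of order 360; the others are excluded. The observed types are precisely the cycle types that occur in PSL(2,5) (6T12) (apart from the identity). Each of the other remaining candidates has further cycle types, and by the Chebotarev density theorem the matching factorization patterns would occur for a proportion of primes equal to their share of the group: A_6 (6T15) additionally contains elements of type 4+2, 3+1+1+1 (130 of its 360 elements, about 36% of primes). None of the 21 primes tested shows any such pattern (for each of these groups the chance of that is below 10^-4), which rules them out. Hence G = PSL(2,5) (6T12), of order 60.

PSL(2,5)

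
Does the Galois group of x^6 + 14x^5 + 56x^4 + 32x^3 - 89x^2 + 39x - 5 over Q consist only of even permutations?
Yes

The polynomial is irreducible of degree 6 over Q. Its discriminant is 30991489 = 5567^2, a perfect square. A Galois group lies in the alternating group exactly when the discriminant is a square in Q, so the Galois group (PSL(2,5)) is contained in A_6.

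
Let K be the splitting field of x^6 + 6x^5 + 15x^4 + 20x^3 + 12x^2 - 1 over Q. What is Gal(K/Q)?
A_4 x C_2

The polynomial f is an irreducible sextic over Q, so G = Gal(f/Q) is one of the 16 transitive subgroups 6T1, ..., 6T16 of S_6. The discriminant of f is -419904, which is not a perfect square, so G is not contained in A_6. The transitive groups of degree 6 not contained in A_6 are: C_6 (6T1, order 6), S_3 (6T2, order 6), D_6 (6T3, order 12), C_3 x S_3 (6T5, order 18), A_4 x C_2 (6T6, order 24), S_4 (6T8, order 24), S_3 x S_3 (6T9, order 36), S_4 x C_2 (6T11, order 48), (S_3 x S_3) : C_2 (6T13, order 72), PGL(2,5) (6T14, order 120), S_6 (6T16, order 720). By Dedekind's theorem, for a prime p not dividing disc(f) the degrees of the irreducible factors of f mod p form the cycle type of an element of G. Factoring f modulo the 33 such primes p <= 149 (skipping 2, 3, which divide the discriminant), each new pattern first appears at: mod 5: f = (x^3 + 4x + 3)(x^3 + x^2 + x + 3), pattern 3+3; mod 7: f = (x^6 + 6x^5 + x^4 + 6x^3 + 5x^2 + 6), pattern 6; mod 17: f = (x + 9)(x + 10)(x^2 + 2x + 4)(x^2 + 2x + 11), pattern 2+2+1+1; mod 19: f = (x + 4)(x + 9)(x + 12)(x + 17)(x^2 + 2x + 17), pattern 2+1+1+1+1; mod 71: f = (x^2 + 2x + 17)(x^2 + 2x + 26)(x^2 + 2x + 31), pattern 2+2+2. No other pattern occurs in this range, so the set of observed cycle types is {3+3, 6, 2+2+1+1, 2+1+1+1+1, 2+2+2}. The candidates containing elements of all these cycle types are A_4 x C_2 (6T6) of order 24, S_4 x C_2 (6T11) of order 48, (S_3 x S_3) : C_2 (6T13) of order 72, S_6 (6T16) of order 720; the others are excluded. The observed types are precisely the cycle types that occur in A_4 x C_2 (6T6) (apart from the identity). Each of the other remaining candidates has further cycle types, and by the Chebotarev density theorem the matching factorization patterns would occur for a proportion of primes equal to their share of the group: S_4 x C_2 (6T11) additionally contains elements of type 4+2, 4+1+1 (12 of its 48 elements, about 25% of primes); (S_3 x S_3) : C_2 (6T13) additionally contains elements of type 4+2, 3+2+1, 3+1+1+1 (34 of its 72 elements, about 47% of primes); S_6 (6T16) additionally contains elements of type 5+1, 4+2, 4+1+1, 3+2+1, 3+1+1+1 (484 of its 720 elements, about 67% of primes). None of the 33 primes tested shows any such pattern (for each of these groups the chance of that is below 10^-4), which rules them out. Hence G = A_4 x C_2 (6T6), of order 24.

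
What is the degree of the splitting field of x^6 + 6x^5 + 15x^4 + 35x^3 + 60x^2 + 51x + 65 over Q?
36

The degree of the splitting field over Q equals the order of the Galois group, so first determine the group. The polynomial f is an irreducible sextic over Q, so G = Gal(f/Q) is one of the 16 transitive subgroups 6T1, ..., 6T16 of S_6. The discriminant of f is 42688773981, which is not a perfect square, so G is not contained in A_6. The transitive groups of degree 6 not contained in A_6 are: C_6 (6T1, order 6), S_3 (6T2, order 6), D_6 (6T3, order 12), C_3 x S_3 (6T5, order 18), A_4 x C_2 (6T6, order 24), S_4 (6T8, order 24), S_3 x S_3 (6T9, order 36), S_4 x C_2 (6T11, order 48), (S_3 x S_3) : C_2 (6T13, order 72), PGL(2,5) (6T14, order 120), S_6 (6T16, order 720). By Dedekind's theorem, for a prime p not dividing disc(f) the degrees of the irreducible factors of f mod p form the cycle type of an element of G. Factoring f modulo the 16 such primes p <= 67 (skipping 3, 7, 29, which divide the discriminant), each new pattern first appears at: mod 2: f = (x^6 + x^4 + x^3 + x + 1), pattern 6; mod 5: f = (x)(x + 2)(x^2 + x + 1)(x^2 + 3x + 3), pattern 2+2+1+1; mod 13: f = (x)(x + 5)(x + 11)(x^3 + 3x^2 + 3x + 4), pattern 3+1+1+1; mod 19: f = (x^2 + 12x + 9)(x^2 + 15x + 11)(x^2 + 17x + 2), pattern 2+2+2; mod 67: f = (x^3 + 3x^2 + 3x + 27)(x^3 + 3x^2 + 3x + 57), pattern 3+3. No other pattern occurs in this range, so the set of observed cycle types is {6, 2+2+1+1, 3+1+1+1, 2+2+2, 3+3}. The candidates containing elements of all these cycle types are S_3 x S_3 (6T9) of order 36, (S_3 x S_3) : C_2 (6T13) of order 72, S_6 (6T16) of order 720; the others are excluded. The observed types are precisely the cycle types that occur in S_3 x S_3 (6T9) (apart from the identity). Each of the other remaining candidates has further cycle types, and by the Chebotarev density theorem the matching factorization patterns would occur for a proportion of primes equal to their share of the group: (S_3 x S_3) : C_2 (6T13) additionally contains elements of type 4+2, 3+2+1, 2+1+1+1+1 (36 of its 72 elements, about 50% of primes); S_6 (6T16) additionally contains elements of type 5+1, 4+2, 4+1+1, 3+2+1, 2+1+1+1+1 (459 of its 720 elements, about 64% of primes). None of the 16 primes tested shows any such pattern (for each of these groups the chance of that is below 10^-4), which rules them out. Hence G = S_3 x S_3 (6T9), of order 36. The Galois group S_3 x S_3 (6T9) has order 36, so the splitting field has degree 36 over Q.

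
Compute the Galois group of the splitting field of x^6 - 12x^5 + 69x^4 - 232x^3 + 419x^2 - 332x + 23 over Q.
S_4

The polynomial f is an irreducible sextic over Q, so G = Gal(f/Q) is one of the 16 transitive subgroups 6T1, ..., 6T16 of S_6. The discriminant of f is 870211913777152, which is not a perfect square, so G is not contained in A_6. The transitive groups of degree 6 not contained in A_6 are: C_6 (6T1, order 6), S_3 (6T2, order 6), D_6 (6T3, order 12), C_3 x S_3 (6T5, order 18), A_4 x C_2 (6T6, order 24), S_4 (6T8, order 24), S_3 x S_3 (6T9, order 36), S_4 x C_2 (6T11, order 48), (S_3 x S_3) : C_2 (6T13, order 72), PGL(2,5) (6T14, order 120), S_6 (6T16, order 720). By Dedekind's theorem, for a prime p not dividing disc(f) the degrees of the irreducible factors of f mod p form the cycle type of an element of G. Factoring f modulo the 22 such primes p <= 89 (skipping 2, 37, which divide the discriminant), each new pattern first appears at: mod 3: f = (x^3 + x^2 + x + 2)(x^3 + 2x^2 + 1), pattern 3+3; mod 5: f = (x^2 + x + 1)(x^2 + 3x + 3)(x^2 + 4x + 1), pattern 2+2+2; mod 17: f = (x + 1)(x + 12)(x^4 + 9x^3 + 8x^2 + 15x + 9), pattern 4+1+1; mod 67: f = (x + 7)(x + 56)(x^2 + 63x + 2)(x^2 + 63x + 29), pattern 2+2+1+1. No other pattern occurs in this range, so the set of observed cycle types is {3+3, 2+2+2, 4+1+1, 2+2+1+1}. The candidates containing elements of all these cycle types are S_4 (6T8) of order 24, S_4 x C_2 (6T11) of order 48, PGL(2,5) (6T14) of order 120, S_6 (6T16) of order 720; the others are excluded. The observed types are precisely the cycle types that occur in S_4 (6T8) (apart from the identity). Each of the other remaining candidates has further cycle types, and by the Chebotarev density theorem the matching factorization patterns would occur for a proportion of primes equal to their share of the group: S_4 x C_2 (6T11) additionally contains elements of type 6, 4+2, 2+1+1+1+1 (17 of its 48 elements, about 35% of primes); PGL(2,5) (6T14) additionally contains elements of type 6, 5+1 (44 of its 120 elements, about 37% of primes); S_6 (6T16) additionally contains elements of type 6, 5+1, 4+2, 3+2+1, 3+1+1+1, 2+1+1+1+1 (529 of its 720 elements, about 73% of primes). None of the 22 primes tested shows any such pattern (for each of these groups the chance of that is below 10^-4), which rules them out. Hence G = S_4 (6T8), of order 24.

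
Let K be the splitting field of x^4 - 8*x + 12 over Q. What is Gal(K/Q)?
4T4: A_4

The polynomial is an irreducible quartic over Q and its discriminant is 331776 = 576^2, a perfect square, so the Galois group is contained in A_4. The resolvent cubic y^3 - 48*y - 64 is irreducible over Q. An irreducible resolvent with square discriminant gives A_4.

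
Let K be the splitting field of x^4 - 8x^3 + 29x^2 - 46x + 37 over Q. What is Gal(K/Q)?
V_4

The polynomial is an irreducible quartic over Q and its discriminant is 435600 = 660^2, a perfect square, so the Galois group is contained in A_4. The resolvent cubic y^3 - 29*y^2 + 220*y - 192 splits completely over Q, which gives the Klein four-group V_4.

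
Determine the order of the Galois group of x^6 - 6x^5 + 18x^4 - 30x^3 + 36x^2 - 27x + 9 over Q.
The degree of the splitting field over Q equals the order of the Galois group, so first determine the group. The polynomial f is an irreducible sextic over Q, so G = Gal(f/Q) is one of the 16 transitive subgroups 6T1, ..., 6T16 of S_6. The discriminant of f is -129140163, which is not a perfect square, so G is not contained in A_6. The transitive groups of degree 6 not contained in A_6 are: C_6 (6T1, order 6), S_3 (6T2, order 6), D_6 (6T3, order 12), C_3 x S_3 (6T5, order 18), A_4 x C_2 (6T6, order 24), S_4 (6T8, order 24), S_3 x S_3 (6T9, order 36), S_4 x C_2 (6T11, order 48), (S_3 x S_3) : C_2 (6T13, order 72), PGL(2,5) (6T14, order 120), S_6 (6T16, order 720). By Dedekind's theorem, for a prime p not dividing disc(f) the degrees of the irreducible factors of f mod p form the cycle type of an element of G. Factoring f modulo the 37 such primes p <= 163 (skipping 3, which divides the discriminant), each new pattern first appears at: mod 2: f = (x^6 + x + 1), pattern 6; mod 7: f = (x^3 + 4x^2 + 4x + 6)(x^3 + 4x^2 + 5x + 5), pattern 3+3; mod 17: f = (x^2 + 5x + 9)(x^2 + 11x + 4)(x^2 + 12x + 13), pattern 2+2+2; mod 19: f = (x + 4)(x + 7)(x + 12)(x + 14)(x + 16)(x + 17), pattern 1+1+1+1+1+1. No other pattern occurs in this range, so the set of observed cycle types is {6, 3+3, 2+2+2, 1+1+1+1+1+1}. The candidates containing elements of all these cycle types are C_6 (6T1) of order 6, D_6 (6T3) of order 12, C_3 x S_3 (6T5) of order 18, A_4 x C_2 (6T6) of order 24, S_3 x S_3 (6T9) of order 36, S_4 x C_2 (6T11) of order 48, (S_3 x S_3) : C_2 (6T13) of order 72, PGL(2,5) (6T14) of order 120, S_6 (6T16) of order 720; the others are excluded. The observed types are precisely the cycle types that occur in C_6 (6T1). Each of the other remaining candidates has further cycle types, and by the Chebotarev density theorem the matching factorization patterns would occur for a proportion of primes equal to their share of the group: D_6 (6T3) additionally contains elements of type 2+2+1+1 (3 of its 12 elements, about 25% of primes); C_3 x S_3 (6T5) additionally contains elements of type 3+1+1+1 (4 of its 18 elements, about 22% of primes); A_4 x C_2 (6T6) additionally contains elements of type 2+2+1+1, 2+1+1+1+1 (6 of its 24 elements, about 25% of primes); S_3 x S_3 (6T9) additionally contains elements of type 3+1+1+1, 2+2+1+1 (13 of its 36 elements, about 36% of primes); S_4 x C_2 (6T11) additionally contains elements of type 4+2, 4+1+1, 2+2+1+1, 2+1+1+1+1 (24 of its 48 elements, about 50% of primes); (S_3 x S_3) : C_2 (6T13) additionally contains elements of type 4+2, 3+2+1, 3+1+1+1, 2+2+1+1, 2+1+1+1+1 (49 of its 72 elements, about 68% of primes); PGL(2,5) (6T14) additionally contains elements of type 5+1, 4+1+1, 2+2+1+1 (69 of its 120 elements, about 58% of primes); S_6 (6T16) additionally contains elements of type 5+1, 4+2, 4+1+1, 3+2+1, 3+1+1+1, 2+2+1+1, 2+1+1+1+1 (544 of its 720 elements, about 76% of primes). None of the 37 primes tested shows any such pattern (for each of these groups the chance of that is below 10^-4), which rules them out. Hence G = C_6 (6T1), of order 6. The Galois group C_6 (6T1) has order 6, so the splitting field has degree 6 over Q.

6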